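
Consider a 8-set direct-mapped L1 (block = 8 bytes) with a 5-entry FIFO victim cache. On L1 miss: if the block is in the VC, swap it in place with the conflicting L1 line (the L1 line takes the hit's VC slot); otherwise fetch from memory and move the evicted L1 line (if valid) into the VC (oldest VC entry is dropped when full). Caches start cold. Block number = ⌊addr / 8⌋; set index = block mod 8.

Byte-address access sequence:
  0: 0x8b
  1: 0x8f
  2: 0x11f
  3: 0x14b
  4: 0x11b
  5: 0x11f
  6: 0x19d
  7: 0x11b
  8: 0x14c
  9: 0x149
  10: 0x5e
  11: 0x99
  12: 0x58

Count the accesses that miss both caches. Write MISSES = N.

MISSES = 6

0: 0x8b (blk 17, set 1) → MISS  vc=[]
1: 0x8f (blk 17, set 1) → L1-HIT  vc=[]
2: 0x11f (blk 35, set 3) → MISS  vc=[]
3: 0x14b (blk 41, set 1) → MISS  vc=[17]
4: 0x11b (blk 35, set 3) → L1-HIT  vc=[17]
5: 0x11f (blk 35, set 3) → L1-HIT  vc=[17]
6: 0x19d (blk 51, set 3) → MISS  vc=[17, 35]
7: 0x11b (blk 35, set 3) → VC-HIT  vc=[17, 51]
8: 0x14c (blk 41, set 1) → L1-HIT  vc=[17, 51]
9: 0x149 (blk 41, set 1) → L1-HIT  vc=[17, 51]
10: 0x5e (blk 11, set 3) → MISS  vc=[17, 51, 35]
11: 0x99 (blk 19, set 3) → MISS  vc=[17, 51, 35, 11]
12: 0x58 (blk 11, set 3) → VC-HIT  vc=[17, 51, 35, 19]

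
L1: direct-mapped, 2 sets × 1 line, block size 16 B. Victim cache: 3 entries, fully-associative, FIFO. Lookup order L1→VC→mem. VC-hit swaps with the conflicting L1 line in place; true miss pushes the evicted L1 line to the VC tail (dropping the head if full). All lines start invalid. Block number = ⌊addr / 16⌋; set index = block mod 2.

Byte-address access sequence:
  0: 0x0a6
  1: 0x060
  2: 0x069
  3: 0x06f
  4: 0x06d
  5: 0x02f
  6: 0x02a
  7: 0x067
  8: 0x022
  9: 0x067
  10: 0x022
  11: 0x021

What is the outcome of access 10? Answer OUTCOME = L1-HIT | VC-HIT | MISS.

OUTCOME = VC-HIT

#0 0xa6→b10/s0 MISS; vc=[]
#1 0x60→b6/s0 MISS; vc=[10]
#2 0x69→b6/s0 L1-HIT; vc=[10]
#3 0x6f→b6/s0 L1-HIT; vc=[10]
#4 0x6d→b6/s0 L1-HIT; vc=[10]
#5 0x2f→b2/s0 MISS; vc=[10,6]
#6 0x2a→b2/s0 L1-HIT; vc=[10,6]
#7 0x67→b6/s0 VC-HIT; vc=[10,2]
#8 0x22→b2/s0 VC-HIT; vc=[10,6]
#9 0x67→b6/s0 VC-HIT; vc=[10,2]
#10 0x22→b2/s0 VC-HIT; vc=[10,6]
#11 0x21→b2/s0 L1-HIT; vc=[10,6]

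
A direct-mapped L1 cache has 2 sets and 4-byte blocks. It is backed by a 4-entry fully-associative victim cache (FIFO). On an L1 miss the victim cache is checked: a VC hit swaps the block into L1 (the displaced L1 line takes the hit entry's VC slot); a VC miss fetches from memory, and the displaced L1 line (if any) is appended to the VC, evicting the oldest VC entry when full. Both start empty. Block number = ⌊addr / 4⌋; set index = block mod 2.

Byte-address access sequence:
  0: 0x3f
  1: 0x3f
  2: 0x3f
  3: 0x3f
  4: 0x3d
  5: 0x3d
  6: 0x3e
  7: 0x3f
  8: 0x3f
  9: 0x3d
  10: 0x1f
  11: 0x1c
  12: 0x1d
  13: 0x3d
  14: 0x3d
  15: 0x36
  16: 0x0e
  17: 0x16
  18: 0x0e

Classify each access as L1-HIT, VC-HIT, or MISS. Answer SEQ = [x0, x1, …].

SEQ = [MISS, L1-HIT, L1-HIT, L1-HIT, L1-HIT, L1-HIT, L1-HIT, L1-HIT, L1-HIT, L1-HIT, MISS, L1-HIT, L1-HIT, VC-HIT, L1-HIT, MISS, MISS, MISS, VC-HIT]

0: 0x3f (blk 15, set 1) → MISS  vc=[]
1: 0x3f (blk 15, set 1) → L1-HIT  vc=[]
2: 0x3f (blk 15, set 1) → L1-HIT  vc=[]
3: 0x3f (blk 15, set 1) → L1-HIT  vc=[]
4: 0x3d (blk 15, set 1) → L1-HIT  vc=[]
5: 0x3d (blk 15, set 1) → L1-HIT  vc=[]
6: 0x3e (blk 15, set 1) → L1-HIT  vc=[]
7: 0x3f (blk 15, set 1) → L1-HIT  vc=[]
8: 0x3f (blk 15, set 1) → L1-HIT  vc=[]
9: 0x3d (blk 15, set 1) → L1-HIT  vc=[]
10: 0x1f (blk 7, set 1) → MISS  vc=[15]
11: 0x1c (blk 7, set 1) → L1-HIT  vc=[15]
12: 0x1d (blk 7, set 1) → L1-HIT  vc=[15]
13: 0x3d (blk 15, set 1) → VC-HIT  vc=[7]
14: 0x3d (blk 15, set 1) → L1-HIT  vc=[7]
15: 0x36 (blk 13, set 1) → MISS  vc=[7, 15]
16: 0xe (blk 3, set 1) → MISS  vc=[7, 15, 13]
17: 0x16 (blk 5, set 1) → MISS  vc=[7, 15, 13, 3]
18: 0xe (blk 3, set 1) → VC-HIT  vc=[7, 15, 13, 5]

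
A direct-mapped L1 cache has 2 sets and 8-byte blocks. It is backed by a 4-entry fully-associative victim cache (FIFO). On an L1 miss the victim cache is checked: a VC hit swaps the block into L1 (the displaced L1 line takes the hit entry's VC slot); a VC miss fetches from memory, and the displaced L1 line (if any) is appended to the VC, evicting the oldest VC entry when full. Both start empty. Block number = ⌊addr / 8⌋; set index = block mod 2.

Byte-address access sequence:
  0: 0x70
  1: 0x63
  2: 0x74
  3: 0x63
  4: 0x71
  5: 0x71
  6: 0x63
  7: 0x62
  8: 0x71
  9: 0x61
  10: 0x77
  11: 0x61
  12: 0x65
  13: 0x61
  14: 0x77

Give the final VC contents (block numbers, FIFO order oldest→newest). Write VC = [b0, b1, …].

VC = [12]

0: 0x70 (blk 14, set 0) → MISS  vc=[]
1: 0x63 (blk 12, set 0) → MISS  vc=[14]
2: 0x74 (blk 14, set 0) → VC-HIT  vc=[12]
3: 0x63 (blk 12, set 0) → VC-HIT  vc=[14]
4: 0x71 (blk 14, set 0) → VC-HIT  vc=[12]
5: 0x71 (blk 14, set 0) → L1-HIT  vc=[12]
6: 0x63 (blk 12, set 0) → VC-HIT  vc=[14]
7: 0x62 (blk 12, set 0) → L1-HIT  vc=[14]
8: 0x71 (blk 14, set 0) → VC-HIT  vc=[12]
9: 0x61 (blk 12, set 0) → VC-HIT  vc=[14]
10: 0x77 (blk 14, set 0) → VC-HIT  vc=[12]
11: 0x61 (blk 12, set 0) → VC-HIT  vc=[14]
12: 0x65 (blk 12, set 0) → L1-HIT  vc=[14]
13: 0x61 (blk 12, set 0) → L1-HIT  vc=[14]
14: 0x77 (blk 14, set 0) → VC-HIT  vc=[12]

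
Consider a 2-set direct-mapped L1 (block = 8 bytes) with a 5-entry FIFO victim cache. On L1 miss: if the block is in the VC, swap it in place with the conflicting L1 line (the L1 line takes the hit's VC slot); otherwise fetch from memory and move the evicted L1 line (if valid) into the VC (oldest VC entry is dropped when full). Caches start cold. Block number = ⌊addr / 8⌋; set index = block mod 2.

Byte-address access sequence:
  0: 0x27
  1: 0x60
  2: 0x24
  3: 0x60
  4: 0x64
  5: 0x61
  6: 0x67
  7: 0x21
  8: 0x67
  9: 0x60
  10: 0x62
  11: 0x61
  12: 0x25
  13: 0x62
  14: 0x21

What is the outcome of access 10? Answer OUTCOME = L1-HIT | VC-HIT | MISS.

0: 0x27 (blk 4, set 0) → MISS  vc=[]
1: 0x60 (blk 12, set 0) → MISS  vc=[4]
2: 0x24 (blk 4, set 0) → VC-HIT  vc=[12]
3: 0x60 (blk 12, set 0) → VC-HIT  vc=[4]
4: 0x64 (blk 12, set 0) → L1-HIT  vc=[4]
5: 0x61 (blk 12, set 0) → L1-HIT  vc=[4]
6: 0x67 (blk 12, set 0) → L1-HIT  vc=[4]
7: 0x21 (blk 4, set 0) → VC-HIT  vc=[12]
8: 0x67 (blk 12, set 0) → VC-HIT  vc=[4]
9: 0x60 (blk 12, set 0) → L1-HIT  vc=[4]
10: 0x62 (blk 12, set 0) → L1-HIT  vc=[4]
11: 0x61 (blk 12, set 0) → L1-HIT  vc=[4]
12: 0x25 (blk 4, set 0) → VC-HIT  vc=[12]
13: 0x62 (blk 12, set 0) → VC-HIT  vc=[4]
14: 0x21 (blk 4, set 0) → VC-HIT  vc=[12]

OUTCOME = L1-HIT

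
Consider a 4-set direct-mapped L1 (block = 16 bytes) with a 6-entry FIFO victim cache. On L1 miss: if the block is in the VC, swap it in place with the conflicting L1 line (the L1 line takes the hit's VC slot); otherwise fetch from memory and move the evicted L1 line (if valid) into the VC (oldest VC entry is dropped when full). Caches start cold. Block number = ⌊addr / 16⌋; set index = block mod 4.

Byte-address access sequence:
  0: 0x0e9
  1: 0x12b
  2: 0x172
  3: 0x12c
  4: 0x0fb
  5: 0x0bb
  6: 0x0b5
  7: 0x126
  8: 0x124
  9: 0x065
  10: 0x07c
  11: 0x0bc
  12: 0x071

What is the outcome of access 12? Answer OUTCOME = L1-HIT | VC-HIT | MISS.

OUTCOME = VC-HIT

#0 0xe9→b14/s2 MISS; vc=[]
#1 0x12b→b18/s2 MISS; vc=[14]
#2 0x172→b23/s3 MISS; vc=[14]
#3 0x12c→b18/s2 L1-HIT; vc=[14]
#4 0xfb→b15/s3 MISS; vc=[14,23]
#5 0xbb→b11/s3 MISS; vc=[14,23,15]
#6 0xb5→b11/s3 L1-HIT; vc=[14,23,15]
#7 0x126→b18/s2 L1-HIT; vc=[14,23,15]
#8 0x124→b18/s2 L1-HIT; vc=[14,23,15]
#9 0x65→b6/s2 MISS; vc=[14,23,15,18]
#10 0x7c→b7/s3 MISS; vc=[14,23,15,18,11]
#11 0xbc→b11/s3 VC-HIT; vc=[14,23,15,18,7]
#12 0x71→b7/s3 VC-HIT; vc=[14,23,15,18,11]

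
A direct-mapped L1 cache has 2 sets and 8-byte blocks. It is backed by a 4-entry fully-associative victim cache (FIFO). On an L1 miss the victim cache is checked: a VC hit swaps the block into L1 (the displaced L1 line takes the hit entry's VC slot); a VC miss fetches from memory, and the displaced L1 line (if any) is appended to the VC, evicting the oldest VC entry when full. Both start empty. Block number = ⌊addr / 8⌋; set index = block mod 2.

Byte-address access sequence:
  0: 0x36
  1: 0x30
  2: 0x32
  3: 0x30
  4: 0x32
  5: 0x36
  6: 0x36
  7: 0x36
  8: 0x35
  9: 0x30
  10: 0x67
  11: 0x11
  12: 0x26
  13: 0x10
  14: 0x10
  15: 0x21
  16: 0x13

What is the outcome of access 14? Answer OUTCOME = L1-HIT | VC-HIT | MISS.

#0 0x36→b6/s0 MISS; vc=[]
#1 0x30→b6/s0 L1-HIT; vc=[]
#2 0x32→b6/s0 L1-HIT; vc=[]
#3 0x30→b6/s0 L1-HIT; vc=[]
#4 0x32→b6/s0 L1-HIT; vc=[]
#5 0x36→b6/s0 L1-HIT; vc=[]
#6 0x36→b6/s0 L1-HIT; vc=[]
#7 0x36→b6/s0 L1-HIT; vc=[]
#8 0x35→b6/s0 L1-HIT; vc=[]
#9 0x30→b6/s0 L1-HIT; vc=[]
#10 0x67→b12/s0 MISS; vc=[6]
#11 0x11→b2/s0 MISS; vc=[6,12]
#12 0x26→b4/s0 MISS; vc=[6,12,2]
#13 0x10→b2/s0 VC-HIT; vc=[6,12,4]
#14 0x10→b2/s0 L1-HIT; vc=[6,12,4]
#15 0x21→b4/s0 VC-HIT; vc=[6,12,2]
#16 0x13→b2/s0 VC-HIT; vc=[6,12,4]

OUTCOME = L1-HIT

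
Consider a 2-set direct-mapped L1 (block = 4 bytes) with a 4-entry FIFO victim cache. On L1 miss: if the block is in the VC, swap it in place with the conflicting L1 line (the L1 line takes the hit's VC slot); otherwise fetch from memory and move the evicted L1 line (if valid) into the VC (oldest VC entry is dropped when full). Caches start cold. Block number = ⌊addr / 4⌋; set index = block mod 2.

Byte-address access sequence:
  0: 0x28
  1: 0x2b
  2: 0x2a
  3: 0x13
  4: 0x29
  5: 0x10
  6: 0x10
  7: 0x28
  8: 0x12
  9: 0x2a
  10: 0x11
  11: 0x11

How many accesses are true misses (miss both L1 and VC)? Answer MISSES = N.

  [0] addr=0x28 blk=10 s=0: MISS | VC []
  [1] addr=0x2b blk=10 s=0: L1-HIT | VC []
  [2] addr=0x2a blk=10 s=0: L1-HIT | VC []
  [3] addr=0x13 blk=4 s=0: MISS | VC [10]
  [4] addr=0x29 blk=10 s=0: VC-HIT | VC [4]
  [5] addr=0x10 blk=4 s=0: VC-HIT | VC [10]
  [6] addr=0x10 blk=4 s=0: L1-HIT | VC [10]
  [7] addr=0x28 blk=10 s=0: VC-HIT | VC [4]
  [8] addr=0x12 blk=4 s=0: VC-HIT | VC [10]
  [9] addr=0x2a blk=10 s=0: VC-HIT | VC [4]
  [10] addr=0x11 blk=4 s=0: VC-HIT | VC [10]
  [11] addr=0x11 blk=4 s=0: L1-HIT | VC [10]

MISSES = 2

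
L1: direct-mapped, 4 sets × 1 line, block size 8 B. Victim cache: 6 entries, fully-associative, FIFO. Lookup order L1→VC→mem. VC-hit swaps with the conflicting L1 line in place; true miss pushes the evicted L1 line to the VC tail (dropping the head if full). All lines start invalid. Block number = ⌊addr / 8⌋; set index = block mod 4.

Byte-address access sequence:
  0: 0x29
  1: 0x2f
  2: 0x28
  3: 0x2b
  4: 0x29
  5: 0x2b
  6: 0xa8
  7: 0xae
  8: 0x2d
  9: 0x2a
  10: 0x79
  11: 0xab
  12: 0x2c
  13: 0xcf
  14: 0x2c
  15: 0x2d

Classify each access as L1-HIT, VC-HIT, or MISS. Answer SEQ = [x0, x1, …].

  [0] addr=0x29 blk=5 s=1: MISS | VC []
  [1] addr=0x2f blk=5 s=1: L1-HIT | VC []
  [2] addr=0x28 blk=5 s=1: L1-HIT | VC []
  [3] addr=0x2b blk=5 s=1: L1-HIT | VC []
  [4] addr=0x29 blk=5 s=1: L1-HIT | VC []
  [5] addr=0x2b blk=5 s=1: L1-HIT | VC []
  [6] addr=0xa8 blk=21 s=1: MISS | VC [5]
  [7] addr=0xae blk=21 s=1: L1-HIT | VC [5]
  [8] addr=0x2d blk=5 s=1: VC-HIT | VC [21]
  [9] addr=0x2a blk=5 s=1: L1-HIT | VC [21]
  [10] addr=0x79 blk=15 s=3: MISS | VC [21]
  [11] addr=0xab blk=21 s=1: VC-HIT | VC [5]
  [12] addr=0x2c blk=5 s=1: VC-HIT | VC [21]
  [13] addr=0xcf blk=25 s=1: MISS | VC [21, 5]
  [14] addr=0x2c blk=5 s=1: VC-HIT | VC [21, 25]
  [15] addr=0x2d blk=5 s=1: L1-HIT | VC [21, 25]

SEQ = [MISS, L1-HIT, L1-HIT, L1-HIT, L1-HIT, L1-HIT, MISS, L1-HIT, VC-HIT, L1-HIT, MISS, VC-HIT, VC-HIT, MISS, VC-HIT, L1-HIT]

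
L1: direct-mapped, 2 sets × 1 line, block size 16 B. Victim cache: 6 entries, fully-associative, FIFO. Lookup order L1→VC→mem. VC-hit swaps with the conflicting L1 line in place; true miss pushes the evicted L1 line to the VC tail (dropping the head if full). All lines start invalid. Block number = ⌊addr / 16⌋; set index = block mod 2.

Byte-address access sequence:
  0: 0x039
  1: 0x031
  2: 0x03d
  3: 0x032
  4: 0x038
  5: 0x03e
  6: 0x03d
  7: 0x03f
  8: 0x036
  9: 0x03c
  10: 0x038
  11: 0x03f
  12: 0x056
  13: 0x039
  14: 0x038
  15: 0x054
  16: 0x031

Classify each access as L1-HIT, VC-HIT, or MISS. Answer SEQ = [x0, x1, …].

SEQ = [MISS, L1-HIT, L1-HIT, L1-HIT, L1-HIT, L1-HIT, L1-HIT, L1-HIT, L1-HIT, L1-HIT, L1-HIT, L1-HIT, MISS, VC-HIT, L1-HIT, VC-HIT, VC-HIT]

0: 0x39 (blk 3, set 1) → MISS  vc=[]
1: 0x31 (blk 3, set 1) → L1-HIT  vc=[]
2: 0x3d (blk 3, set 1) → L1-HIT  vc=[]
3: 0x32 (blk 3, set 1) → L1-HIT  vc=[]
4: 0x38 (blk 3, set 1) → L1-HIT  vc=[]
5: 0x3e (blk 3, set 1) → L1-HIT  vc=[]
6: 0x3d (blk 3, set 1) → L1-HIT  vc=[]
7: 0x3f (blk 3, set 1) → L1-HIT  vc=[]
8: 0x36 (blk 3, set 1) → L1-HIT  vc=[]
9: 0x3c (blk 3, set 1) → L1-HIT  vc=[]
10: 0x38 (blk 3, set 1) → L1-HIT  vc=[]
11: 0x3f (blk 3, set 1) → L1-HIT  vc=[]
12: 0x56 (blk 5, set 1) → MISS  vc=[3]
13: 0x39 (blk 3, set 1) → VC-HIT  vc=[5]
14: 0x38 (blk 3, set 1) → L1-HIT  vc=[5]
15: 0x54 (blk 5, set 1) → VC-HIT  vc=[3]
16: 0x31 (blk 3, set 1) → VC-HIT  vc=[5]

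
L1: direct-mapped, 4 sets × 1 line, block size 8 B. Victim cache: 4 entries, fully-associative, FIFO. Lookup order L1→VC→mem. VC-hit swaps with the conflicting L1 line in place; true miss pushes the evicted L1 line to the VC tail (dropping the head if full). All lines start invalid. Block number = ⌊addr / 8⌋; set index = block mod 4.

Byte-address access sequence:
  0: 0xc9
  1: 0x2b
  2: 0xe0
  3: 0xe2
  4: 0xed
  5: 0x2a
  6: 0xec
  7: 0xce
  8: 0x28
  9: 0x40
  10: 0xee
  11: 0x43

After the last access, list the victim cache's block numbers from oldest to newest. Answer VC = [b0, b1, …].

  [0] addr=0xc9 blk=25 s=1: MISS | VC []
  [1] addr=0x2b blk=5 s=1: MISS | VC [25]
  [2] addr=0xe0 blk=28 s=0: MISS | VC [25]
  [3] addr=0xe2 blk=28 s=0: L1-HIT | VC [25]
  [4] addr=0xed blk=29 s=1: MISS | VC [25, 5]
  [5] addr=0x2a blk=5 s=1: VC-HIT | VC [25, 29]
  [6] addr=0xec blk=29 s=1: VC-HIT | VC [25, 5]
  [7] addr=0xce blk=25 s=1: VC-HIT | VC [29, 5]
  [8] addr=0x28 blk=5 s=1: VC-HIT | VC [29, 25]
  [9] addr=0x40 blk=8 s=0: MISS | VC [29, 25, 28]
  [10] addr=0xee blk=29 s=1: VC-HIT | VC [5, 25, 28]
  [11] addr=0x43 blk=8 s=0: L1-HIT | VC [5, 25, 28]

VC = [5, 25, 28]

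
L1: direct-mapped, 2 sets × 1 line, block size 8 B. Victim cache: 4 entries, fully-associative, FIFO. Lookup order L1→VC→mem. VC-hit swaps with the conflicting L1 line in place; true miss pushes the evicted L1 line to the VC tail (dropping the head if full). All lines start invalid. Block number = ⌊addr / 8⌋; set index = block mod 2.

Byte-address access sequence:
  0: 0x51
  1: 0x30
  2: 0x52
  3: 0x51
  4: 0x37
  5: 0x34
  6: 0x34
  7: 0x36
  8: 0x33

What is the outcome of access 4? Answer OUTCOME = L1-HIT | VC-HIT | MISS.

  [0] addr=0x51 blk=10 s=0: MISS | VC []
  [1] addr=0x30 blk=6 s=0: MISS | VC [10]
  [2] addr=0x52 blk=10 s=0: VC-HIT | VC [6]
  [3] addr=0x51 blk=10 s=0: L1-HIT | VC [6]
  [4] addr=0x37 blk=6 s=0: VC-HIT | VC [10]
  [5] addr=0x34 blk=6 s=0: L1-HIT | VC [10]
  [6] addr=0x34 blk=6 s=0: L1-HIT | VC [10]
  [7] addr=0x36 blk=6 s=0: L1-HIT | VC [10]
  [8] addr=0x33 blk=6 s=0: L1-HIT | VC [10]

OUTCOME = VC-HIT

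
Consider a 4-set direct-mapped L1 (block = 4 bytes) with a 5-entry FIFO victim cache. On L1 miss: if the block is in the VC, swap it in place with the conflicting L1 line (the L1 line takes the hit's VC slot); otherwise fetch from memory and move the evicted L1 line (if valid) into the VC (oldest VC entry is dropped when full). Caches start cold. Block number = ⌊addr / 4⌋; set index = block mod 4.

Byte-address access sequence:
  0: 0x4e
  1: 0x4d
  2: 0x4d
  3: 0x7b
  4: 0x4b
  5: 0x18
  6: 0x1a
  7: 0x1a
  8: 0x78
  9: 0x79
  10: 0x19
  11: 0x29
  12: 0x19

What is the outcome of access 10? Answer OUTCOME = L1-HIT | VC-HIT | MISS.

OUTCOME = VC-HIT

  [0] addr=0x4e blk=19 s=3: MISS | VC []
  [1] addr=0x4d blk=19 s=3: L1-HIT | VC []
  [2] addr=0x4d blk=19 s=3: L1-HIT | VC []
  [3] addr=0x7b blk=30 s=2: MISS | VC []
  [4] addr=0x4b blk=18 s=2: MISS | VC [30]
  [5] addr=0x18 blk=6 s=2: MISS | VC [30, 18]
  [6] addr=0x1a blk=6 s=2: L1-HIT | VC [30, 18]
  [7] addr=0x1a blk=6 s=2: L1-HIT | VC [30, 18]
  [8] addr=0x78 blk=30 s=2: VC-HIT | VC [6, 18]
  [9] addr=0x79 blk=30 s=2: L1-HIT | VC [6, 18]
  [10] addr=0x19 blk=6 s=2: VC-HIT | VC [30, 18]
  [11] addr=0x29 blk=10 s=2: MISS | VC [30, 18, 6]
  [12] addr=0x19 blk=6 s=2: VC-HIT | VC [30, 18, 10]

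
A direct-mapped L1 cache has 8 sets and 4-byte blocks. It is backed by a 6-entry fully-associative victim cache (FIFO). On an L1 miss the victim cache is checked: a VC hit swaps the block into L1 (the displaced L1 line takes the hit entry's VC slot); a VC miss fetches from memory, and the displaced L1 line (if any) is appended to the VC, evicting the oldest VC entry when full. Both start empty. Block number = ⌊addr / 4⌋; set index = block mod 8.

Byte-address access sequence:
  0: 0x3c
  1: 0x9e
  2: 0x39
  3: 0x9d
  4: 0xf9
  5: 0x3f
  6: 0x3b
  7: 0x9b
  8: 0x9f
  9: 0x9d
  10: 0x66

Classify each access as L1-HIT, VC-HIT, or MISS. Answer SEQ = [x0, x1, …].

  [0] addr=0x3c blk=15 s=7: MISS | VC []
  [1] addr=0x9e blk=39 s=7: MISS | VC [15]
  [2] addr=0x39 blk=14 s=6: MISS | VC [15]
  [3] addr=0x9d blk=39 s=7: L1-HIT | VC [15]
  [4] addr=0xf9 blk=62 s=6: MISS | VC [15, 14]
  [5] addr=0x3f blk=15 s=7: VC-HIT | VC [39, 14]
  [6] addr=0x3b blk=14 s=6: VC-HIT | VC [39, 62]
  [7] addr=0x9b blk=38 s=6: MISS | VC [39, 62, 14]
  [8] addr=0x9f blk=39 s=7: VC-HIT | VC [15, 62, 14]
  [9] addr=0x9d blk=39 s=7: L1-HIT | VC [15, 62, 14]
  [10] addr=0x66 blk=25 s=1: MISS | VC [15, 62, 14]

SEQ = [MISS, MISS, MISS, L1-HIT, MISS, VC-HIT, VC-HIT, MISS, VC-HIT, L1-HIT, MISS]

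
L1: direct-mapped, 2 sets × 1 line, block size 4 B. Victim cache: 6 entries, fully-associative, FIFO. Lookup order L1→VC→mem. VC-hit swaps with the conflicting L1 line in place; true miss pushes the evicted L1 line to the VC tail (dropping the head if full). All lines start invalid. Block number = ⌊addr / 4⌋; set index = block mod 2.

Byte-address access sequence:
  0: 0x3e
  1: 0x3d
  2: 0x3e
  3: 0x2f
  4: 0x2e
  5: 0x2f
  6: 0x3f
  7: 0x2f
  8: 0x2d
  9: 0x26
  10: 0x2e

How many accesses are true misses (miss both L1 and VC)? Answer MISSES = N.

MISSES = 3

0: 0x3e (blk 15, set 1) → MISS  vc=[]
1: 0x3d (blk 15, set 1) → L1-HIT  vc=[]
2: 0x3e (blk 15, set 1) → L1-HIT  vc=[]
3: 0x2f (blk 11, set 1) → MISS  vc=[15]
4: 0x2e (blk 11, set 1) → L1-HIT  vc=[15]
5: 0x2f (blk 11, set 1) → L1-HIT  vc=[15]
6: 0x3f (blk 15, set 1) → VC-HIT  vc=[11]
7: 0x2f (blk 11, set 1) → VC-HIT  vc=[15]
8: 0x2d (blk 11, set 1) → L1-HIT  vc=[15]
9: 0x26 (blk 9, set 1) → MISS  vc=[15, 11]
10: 0x2e (blk 11, set 1) → VC-HIT  vc=[15, 9]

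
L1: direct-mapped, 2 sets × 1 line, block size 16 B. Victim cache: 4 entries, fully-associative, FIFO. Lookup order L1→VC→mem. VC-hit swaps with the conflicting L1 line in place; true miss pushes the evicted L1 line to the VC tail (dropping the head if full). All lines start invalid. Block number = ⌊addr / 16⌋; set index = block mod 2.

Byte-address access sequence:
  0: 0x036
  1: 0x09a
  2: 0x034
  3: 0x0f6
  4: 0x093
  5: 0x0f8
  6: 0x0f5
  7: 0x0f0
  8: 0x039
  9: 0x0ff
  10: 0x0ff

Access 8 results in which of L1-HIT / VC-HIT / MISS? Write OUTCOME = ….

  [0] addr=0x36 blk=3 s=1: MISS | VC []
  [1] addr=0x9a blk=9 s=1: MISS | VC [3]
  [2] addr=0x34 blk=3 s=1: VC-HIT | VC [9]
  [3] addr=0xf6 blk=15 s=1: MISS | VC [9, 3]
  [4] addr=0x93 blk=9 s=1: VC-HIT | VC [15, 3]
  [5] addr=0xf8 blk=15 s=1: VC-HIT | VC [9, 3]
  [6] addr=0xf5 blk=15 s=1: L1-HIT | VC [9, 3]
  [7] addr=0xf0 blk=15 s=1: L1-HIT | VC [9, 3]
  [8] addr=0x39 blk=3 s=1: VC-HIT | VC [9, 15]
  [9] addr=0xff blk=15 s=1: VC-HIT | VC [9, 3]
  [10] addr=0xff blk=15 s=1: L1-HIT | VC [9, 3]

OUTCOME = VC-HIT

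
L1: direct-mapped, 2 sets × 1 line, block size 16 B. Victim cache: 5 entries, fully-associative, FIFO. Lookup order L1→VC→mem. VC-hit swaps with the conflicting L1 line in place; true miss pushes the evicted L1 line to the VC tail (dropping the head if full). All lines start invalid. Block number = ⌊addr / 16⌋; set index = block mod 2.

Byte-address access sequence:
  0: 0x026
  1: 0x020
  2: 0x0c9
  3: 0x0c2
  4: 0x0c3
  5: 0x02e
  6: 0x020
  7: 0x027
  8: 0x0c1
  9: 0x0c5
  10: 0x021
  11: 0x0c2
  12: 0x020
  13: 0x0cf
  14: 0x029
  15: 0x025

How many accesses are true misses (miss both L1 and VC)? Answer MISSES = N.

MISSES = 2

  [0] addr=0x26 blk=2 s=0: MISS | VC []
  [1] addr=0x20 blk=2 s=0: L1-HIT | VC []
  [2] addr=0xc9 blk=12 s=0: MISS | VC [2]
  [3] addr=0xc2 blk=12 s=0: L1-HIT | VC [2]
  [4] addr=0xc3 blk=12 s=0: L1-HIT | VC [2]
  [5] addr=0x2e blk=2 s=0: VC-HIT | VC [12]
  [6] addr=0x20 blk=2 s=0: L1-HIT | VC [12]
  [7] addr=0x27 blk=2 s=0: L1-HIT | VC [12]
  [8] addr=0xc1 blk=12 s=0: VC-HIT | VC [2]
  [9] addr=0xc5 blk=12 s=0: L1-HIT | VC [2]
  [10] addr=0x21 blk=2 s=0: VC-HIT | VC [12]
  [11] addr=0xc2 blk=12 s=0: VC-HIT | VC [2]
  [12] addr=0x20 blk=2 s=0: VC-HIT | VC [12]
  [13] addr=0xcf blk=12 s=0: VC-HIT | VC [2]
  [14] addr=0x29 blk=2 s=0: VC-HIT | VC [12]
  [15] addr=0x25 blk=2 s=0: L1-HIT | VC [12]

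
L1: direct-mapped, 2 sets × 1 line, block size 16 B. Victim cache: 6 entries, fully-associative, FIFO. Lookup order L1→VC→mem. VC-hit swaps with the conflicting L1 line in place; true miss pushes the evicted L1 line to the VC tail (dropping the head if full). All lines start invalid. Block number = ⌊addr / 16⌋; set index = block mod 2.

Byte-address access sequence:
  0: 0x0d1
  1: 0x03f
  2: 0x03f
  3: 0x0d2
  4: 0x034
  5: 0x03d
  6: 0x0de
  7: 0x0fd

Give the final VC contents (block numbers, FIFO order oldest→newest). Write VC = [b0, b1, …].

  [0] addr=0xd1 blk=13 s=1: MISS | VC []
  [1] addr=0x3f blk=3 s=1: MISS | VC [13]
  [2] addr=0x3f blk=3 s=1: L1-HIT | VC [13]
  [3] addr=0xd2 blk=13 s=1: VC-HIT | VC [3]
  [4] addr=0x34 blk=3 s=1: VC-HIT | VC [13]
  [5] addr=0x3d blk=3 s=1: L1-HIT | VC [13]
  [6] addr=0xde blk=13 s=1: VC-HIT | VC [3]
  [7] addr=0xfd blk=15 s=1: MISS | VC [3, 13]

VC = [3, 13]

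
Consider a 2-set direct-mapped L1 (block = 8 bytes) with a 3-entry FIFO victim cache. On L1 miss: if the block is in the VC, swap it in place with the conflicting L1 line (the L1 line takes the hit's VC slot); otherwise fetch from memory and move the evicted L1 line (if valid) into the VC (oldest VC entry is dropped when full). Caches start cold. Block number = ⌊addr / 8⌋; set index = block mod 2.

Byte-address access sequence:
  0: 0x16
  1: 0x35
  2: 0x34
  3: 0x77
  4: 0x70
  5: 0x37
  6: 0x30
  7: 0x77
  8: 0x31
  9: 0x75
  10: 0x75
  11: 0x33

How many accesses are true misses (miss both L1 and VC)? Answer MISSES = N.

MISSES = 3

#0 0x16→b2/s0 MISS; vc=[]
#1 0x35→b6/s0 MISS; vc=[2]
#2 0x34→b6/s0 L1-HIT; vc=[2]
#3 0x77→b14/s0 MISS; vc=[2,6]
#4 0x70→b14/s0 L1-HIT; vc=[2,6]
#5 0x37→b6/s0 VC-HIT; vc=[2,14]
#6 0x30→b6/s0 L1-HIT; vc=[2,14]
#7 0x77→b14/s0 VC-HIT; vc=[2,6]
#8 0x31→b6/s0 VC-HIT; vc=[2,14]
#9 0x75→b14/s0 VC-HIT; vc=[2,6]
#10 0x75→b14/s0 L1-HIT; vc=[2,6]
#11 0x33→b6/s0 VC-HIT; vc=[2,14]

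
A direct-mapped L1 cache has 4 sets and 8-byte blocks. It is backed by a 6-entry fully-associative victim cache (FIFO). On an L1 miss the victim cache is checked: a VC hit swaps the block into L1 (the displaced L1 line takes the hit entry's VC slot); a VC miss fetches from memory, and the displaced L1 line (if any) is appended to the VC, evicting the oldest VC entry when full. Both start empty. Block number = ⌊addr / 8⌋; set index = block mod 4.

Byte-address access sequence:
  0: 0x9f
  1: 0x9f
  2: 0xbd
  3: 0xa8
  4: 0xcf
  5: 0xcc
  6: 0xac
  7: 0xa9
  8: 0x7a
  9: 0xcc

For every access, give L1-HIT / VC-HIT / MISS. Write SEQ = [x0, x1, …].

#0 0x9f→b19/s3 MISS; vc=[]
#1 0x9f→b19/s3 L1-HIT; vc=[]
#2 0xbd→b23/s3 MISS; vc=[19]
#3 0xa8→b21/s1 MISS; vc=[19]
#4 0xcf→b25/s1 MISS; vc=[19,21]
#5 0xcc→b25/s1 L1-HIT; vc=[19,21]
#6 0xac→b21/s1 VC-HIT; vc=[19,25]
#7 0xa9→b21/s1 L1-HIT; vc=[19,25]
#8 0x7a→b15/s3 MISS; vc=[19,25,23]
#9 0xcc→b25/s1 VC-HIT; vc=[19,21,23]

SEQ = [MISS, L1-HIT, MISS, MISS, MISS, L1-HIT, VC-HIT, L1-HIT, MISS, VC-HIT]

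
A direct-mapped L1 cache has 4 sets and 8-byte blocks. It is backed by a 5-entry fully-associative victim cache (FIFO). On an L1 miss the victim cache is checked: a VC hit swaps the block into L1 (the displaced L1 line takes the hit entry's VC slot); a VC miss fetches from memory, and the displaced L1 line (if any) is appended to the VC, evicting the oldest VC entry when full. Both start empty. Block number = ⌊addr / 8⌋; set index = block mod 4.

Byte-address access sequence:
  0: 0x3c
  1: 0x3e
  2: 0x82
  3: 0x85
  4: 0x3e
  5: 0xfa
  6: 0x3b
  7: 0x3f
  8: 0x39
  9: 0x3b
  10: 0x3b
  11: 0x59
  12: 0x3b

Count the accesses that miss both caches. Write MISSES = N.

MISSES = 4

0: 0x3c (blk 7, set 3) → MISS  vc=[]
1: 0x3e (blk 7, set 3) → L1-HIT  vc=[]
2: 0x82 (blk 16, set 0) → MISS  vc=[]
3: 0x85 (blk 16, set 0) → L1-HIT  vc=[]
4: 0x3e (blk 7, set 3) → L1-HIT  vc=[]
5: 0xfa (blk 31, set 3) → MISS  vc=[7]
6: 0x3b (blk 7, set 3) → VC-HIT  vc=[31]
7: 0x3f (blk 7, set 3) → L1-HIT  vc=[31]
8: 0x39 (blk 7, set 3) → L1-HIT  vc=[31]
9: 0x3b (blk 7, set 3) → L1-HIT  vc=[31]
10: 0x3b (blk 7, set 3) → L1-HIT  vc=[31]
11: 0x59 (blk 11, set 3) → MISS  vc=[31, 7]
12: 0x3b (blk 7, set 3) → VC-HIT  vc=[31, 11]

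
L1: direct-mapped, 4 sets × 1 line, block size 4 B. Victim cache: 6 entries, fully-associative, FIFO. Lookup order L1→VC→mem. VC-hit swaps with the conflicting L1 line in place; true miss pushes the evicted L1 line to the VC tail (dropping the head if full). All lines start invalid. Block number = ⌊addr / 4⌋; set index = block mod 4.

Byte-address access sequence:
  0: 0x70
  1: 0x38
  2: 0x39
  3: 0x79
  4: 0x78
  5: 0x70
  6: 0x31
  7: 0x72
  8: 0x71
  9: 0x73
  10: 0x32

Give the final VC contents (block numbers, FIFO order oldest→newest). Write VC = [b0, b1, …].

VC = [14, 28]

#0 0x70→b28/s0 MISS; vc=[]
#1 0x38→b14/s2 MISS; vc=[]
#2 0x39→b14/s2 L1-HIT; vc=[]
#3 0x79→b30/s2 MISS; vc=[14]
#4 0x78→b30/s2 L1-HIT; vc=[14]
#5 0x70→b28/s0 L1-HIT; vc=[14]
#6 0x31→b12/s0 MISS; vc=[14,28]
#7 0x72→b28/s0 VC-HIT; vc=[14,12]
#8 0x71→b28/s0 L1-HIT; vc=[14,12]
#9 0x73→b28/s0 L1-HIT; vc=[14,12]
#10 0x32→b12/s0 VC-HIT; vc=[14,28]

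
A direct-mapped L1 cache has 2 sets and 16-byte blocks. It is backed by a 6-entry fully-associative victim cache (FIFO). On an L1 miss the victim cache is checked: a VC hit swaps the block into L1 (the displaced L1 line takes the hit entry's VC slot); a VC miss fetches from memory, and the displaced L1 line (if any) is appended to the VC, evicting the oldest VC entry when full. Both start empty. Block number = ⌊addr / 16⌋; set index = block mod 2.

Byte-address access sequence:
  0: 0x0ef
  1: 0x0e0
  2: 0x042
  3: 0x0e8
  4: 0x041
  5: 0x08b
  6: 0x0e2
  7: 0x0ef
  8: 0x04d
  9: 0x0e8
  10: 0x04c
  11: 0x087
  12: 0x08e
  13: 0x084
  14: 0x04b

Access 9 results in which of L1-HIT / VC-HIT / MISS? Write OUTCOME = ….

OUTCOME = VC-HIT

#0 0xef→b14/s0 MISS; vc=[]
#1 0xe0→b14/s0 L1-HIT; vc=[]
#2 0x42→b4/s0 MISS; vc=[14]
#3 0xe8→b14/s0 VC-HIT; vc=[4]
#4 0x41→b4/s0 VC-HIT; vc=[14]
#5 0x8b→b8/s0 MISS; vc=[14,4]
#6 0xe2→b14/s0 VC-HIT; vc=[8,4]
#7 0xef→b14/s0 L1-HIT; vc=[8,4]
#8 0x4d→b4/s0 VC-HIT; vc=[8,14]
#9 0xe8→b14/s0 VC-HIT; vc=[8,4]
#10 0x4c→b4/s0 VC-HIT; vc=[8,14]
#11 0x87→b8/s0 VC-HIT; vc=[4,14]
#12 0x8e→b8/s0 L1-HIT; vc=[4,14]
#13 0x84→b8/s0 L1-HIT; vc=[4,14]
#14 0x4b→b4/s0 VC-HIT; vc=[8,14]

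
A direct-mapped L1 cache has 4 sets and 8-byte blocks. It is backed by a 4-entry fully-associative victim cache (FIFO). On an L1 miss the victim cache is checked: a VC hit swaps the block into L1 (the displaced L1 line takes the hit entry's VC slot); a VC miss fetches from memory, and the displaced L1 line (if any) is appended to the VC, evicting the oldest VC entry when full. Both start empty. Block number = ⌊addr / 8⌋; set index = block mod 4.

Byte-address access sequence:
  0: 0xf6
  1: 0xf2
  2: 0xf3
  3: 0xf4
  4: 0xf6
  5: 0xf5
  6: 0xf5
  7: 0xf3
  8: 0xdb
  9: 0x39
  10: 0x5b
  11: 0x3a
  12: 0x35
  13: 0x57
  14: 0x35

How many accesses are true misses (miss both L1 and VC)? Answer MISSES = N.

#0 0xf6→b30/s2 MISS; vc=[]
#1 0xf2→b30/s2 L1-HIT; vc=[]
#2 0xf3→b30/s2 L1-HIT; vc=[]
#3 0xf4→b30/s2 L1-HIT; vc=[]
#4 0xf6→b30/s2 L1-HIT; vc=[]
#5 0xf5→b30/s2 L1-HIT; vc=[]
#6 0xf5→b30/s2 L1-HIT; vc=[]
#7 0xf3→b30/s2 L1-HIT; vc=[]
#8 0xdb→b27/s3 MISS; vc=[]
#9 0x39→b7/s3 MISS; vc=[27]
#10 0x5b→b11/s3 MISS; vc=[27,7]
#11 0x3a→b7/s3 VC-HIT; vc=[27,11]
#12 0x35→b6/s2 MISS; vc=[27,11,30]
#13 0x57→b10/s2 MISS; vc=[27,11,30,6]
#14 0x35→b6/s2 VC-HIT; vc=[27,11,30,10]

MISSES = 6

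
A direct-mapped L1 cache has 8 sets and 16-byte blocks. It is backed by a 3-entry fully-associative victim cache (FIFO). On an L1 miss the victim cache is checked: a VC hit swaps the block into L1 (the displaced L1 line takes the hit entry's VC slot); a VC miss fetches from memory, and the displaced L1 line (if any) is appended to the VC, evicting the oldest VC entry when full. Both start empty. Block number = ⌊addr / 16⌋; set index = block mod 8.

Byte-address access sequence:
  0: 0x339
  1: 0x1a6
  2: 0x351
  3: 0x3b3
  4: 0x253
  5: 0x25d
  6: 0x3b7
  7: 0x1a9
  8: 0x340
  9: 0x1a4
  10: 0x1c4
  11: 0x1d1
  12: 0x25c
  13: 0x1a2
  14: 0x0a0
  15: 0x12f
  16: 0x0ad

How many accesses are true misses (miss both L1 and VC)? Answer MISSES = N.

#0 0x339→b51/s3 MISS; vc=[]
#1 0x1a6→b26/s2 MISS; vc=[]
#2 0x351→b53/s5 MISS; vc=[]
#3 0x3b3→b59/s3 MISS; vc=[51]
#4 0x253→b37/s5 MISS; vc=[51,53]
#5 0x25d→b37/s5 L1-HIT; vc=[51,53]
#6 0x3b7→b59/s3 L1-HIT; vc=[51,53]
#7 0x1a9→b26/s2 L1-HIT; vc=[51,53]
#8 0x340→b52/s4 MISS; vc=[51,53]
#9 0x1a4→b26/s2 L1-HIT; vc=[51,53]
#10 0x1c4→b28/s4 MISS; vc=[51,53,52]
#11 0x1d1→b29/s5 MISS; vc=[53,52,37]
#12 0x25c→b37/s5 VC-HIT; vc=[53,52,29]
#13 0x1a2→b26/s2 L1-HIT; vc=[53,52,29]
#14 0xa0→b10/s2 MISS; vc=[52,29,26]
#15 0x12f→b18/s2 MISS; vc=[29,26,10]
#16 0xad→b10/s2 VC-HIT; vc=[29,26,18]

MISSES = 10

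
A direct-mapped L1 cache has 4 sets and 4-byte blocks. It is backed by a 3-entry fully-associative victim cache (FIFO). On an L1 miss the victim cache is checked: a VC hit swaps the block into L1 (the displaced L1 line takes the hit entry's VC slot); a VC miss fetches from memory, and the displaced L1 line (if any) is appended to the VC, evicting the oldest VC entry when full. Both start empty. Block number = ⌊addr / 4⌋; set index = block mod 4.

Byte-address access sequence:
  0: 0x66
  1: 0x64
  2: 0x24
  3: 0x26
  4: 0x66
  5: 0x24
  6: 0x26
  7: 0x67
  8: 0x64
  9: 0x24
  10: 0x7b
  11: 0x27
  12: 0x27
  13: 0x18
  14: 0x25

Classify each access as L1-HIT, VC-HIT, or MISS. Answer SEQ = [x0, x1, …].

SEQ = [MISS, L1-HIT, MISS, L1-HIT, VC-HIT, VC-HIT, L1-HIT, VC-HIT, L1-HIT, VC-HIT, MISS, L1-HIT, L1-HIT, MISS, L1-HIT]

#0 0x66→b25/s1 MISS; vc=[]
#1 0x64→b25/s1 L1-HIT; vc=[]
#2 0x24→b9/s1 MISS; vc=[25]
#3 0x26→b9/s1 L1-HIT; vc=[25]
#4 0x66→b25/s1 VC-HIT; vc=[9]
#5 0x24→b9/s1 VC-HIT; vc=[25]
#6 0x26→b9/s1 L1-HIT; vc=[25]
#7 0x67→b25/s1 VC-HIT; vc=[9]
#8 0x64→b25/s1 L1-HIT; vc=[9]
#9 0x24→b9/s1 VC-HIT; vc=[25]
#10 0x7b→b30/s2 MISS; vc=[25]
#11 0x27→b9/s1 L1-HIT; vc=[25]
#12 0x27→b9/s1 L1-HIT; vc=[25]
#13 0x18→b6/s2 MISS; vc=[25,30]
#14 0x25→b9/s1 L1-HIT; vc=[25,30]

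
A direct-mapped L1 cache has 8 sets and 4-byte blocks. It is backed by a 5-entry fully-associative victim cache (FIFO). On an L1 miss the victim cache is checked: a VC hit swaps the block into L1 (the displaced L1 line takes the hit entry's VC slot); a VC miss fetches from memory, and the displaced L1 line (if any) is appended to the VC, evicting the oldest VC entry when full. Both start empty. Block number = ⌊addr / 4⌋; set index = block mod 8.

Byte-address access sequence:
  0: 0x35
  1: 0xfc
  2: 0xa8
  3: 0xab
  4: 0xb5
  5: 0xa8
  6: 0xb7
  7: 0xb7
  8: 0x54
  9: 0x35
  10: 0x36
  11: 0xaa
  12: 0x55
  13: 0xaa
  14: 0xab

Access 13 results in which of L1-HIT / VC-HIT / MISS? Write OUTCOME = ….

OUTCOME = L1-HIT

0: 0x35 (blk 13, set 5) → MISS  vc=[]
1: 0xfc (blk 63, set 7) → MISS  vc=[]
2: 0xa8 (blk 42, set 2) → MISS  vc=[]
3: 0xab (blk 42, set 2) → L1-HIT  vc=[]
4: 0xb5 (blk 45, set 5) → MISS  vc=[13]
5: 0xa8 (blk 42, set 2) → L1-HIT  vc=[13]
6: 0xb7 (blk 45, set 5) → L1-HIT  vc=[13]
7: 0xb7 (blk 45, set 5) → L1-HIT  vc=[13]
8: 0x54 (blk 21, set 5) → MISS  vc=[13, 45]
9: 0x35 (blk 13, set 5) → VC-HIT  vc=[21, 45]
10: 0x36 (blk 13, set 5) → L1-HIT  vc=[21, 45]
11: 0xaa (blk 42, set 2) → L1-HIT  vc=[21, 45]
12: 0x55 (blk 21, set 5) → VC-HIT  vc=[13, 45]
13: 0xaa (blk 42, set 2) → L1-HIT  vc=[13, 45]
14: 0xab (blk 42, set 2) → L1-HIT  vc=[13, 45]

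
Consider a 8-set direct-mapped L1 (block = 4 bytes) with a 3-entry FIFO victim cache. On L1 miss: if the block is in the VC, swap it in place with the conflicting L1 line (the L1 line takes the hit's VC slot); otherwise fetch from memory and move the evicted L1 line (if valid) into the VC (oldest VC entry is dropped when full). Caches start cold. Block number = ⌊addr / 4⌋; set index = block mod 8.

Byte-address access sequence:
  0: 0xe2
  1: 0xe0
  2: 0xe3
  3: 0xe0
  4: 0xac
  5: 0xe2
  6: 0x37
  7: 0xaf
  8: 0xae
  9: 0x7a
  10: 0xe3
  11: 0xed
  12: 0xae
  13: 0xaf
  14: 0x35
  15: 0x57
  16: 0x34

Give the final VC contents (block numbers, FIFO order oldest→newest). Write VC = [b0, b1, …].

VC = [59, 21]

#0 0xe2→b56/s0 MISS; vc=[]
#1 0xe0→b56/s0 L1-HIT; vc=[]
#2 0xe3→b56/s0 L1-HIT; vc=[]
#3 0xe0→b56/s0 L1-HIT; vc=[]
#4 0xac→b43/s3 MISS; vc=[]
#5 0xe2→b56/s0 L1-HIT; vc=[]
#6 0x37→b13/s5 MISS; vc=[]
#7 0xaf→b43/s3 L1-HIT; vc=[]
#8 0xae→b43/s3 L1-HIT; vc=[]
#9 0x7a→b30/s6 MISS; vc=[]
#10 0xe3→b56/s0 L1-HIT; vc=[]
#11 0xed→b59/s3 MISS; vc=[43]
#12 0xae→b43/s3 VC-HIT; vc=[59]
#13 0xaf→b43/s3 L1-HIT; vc=[59]
#14 0x35→b13/s5 L1-HIT; vc=[59]
#15 0x57→b21/s5 MISS; vc=[59,13]
#16 0x34→b13/s5 VC-HIT; vc=[59,21]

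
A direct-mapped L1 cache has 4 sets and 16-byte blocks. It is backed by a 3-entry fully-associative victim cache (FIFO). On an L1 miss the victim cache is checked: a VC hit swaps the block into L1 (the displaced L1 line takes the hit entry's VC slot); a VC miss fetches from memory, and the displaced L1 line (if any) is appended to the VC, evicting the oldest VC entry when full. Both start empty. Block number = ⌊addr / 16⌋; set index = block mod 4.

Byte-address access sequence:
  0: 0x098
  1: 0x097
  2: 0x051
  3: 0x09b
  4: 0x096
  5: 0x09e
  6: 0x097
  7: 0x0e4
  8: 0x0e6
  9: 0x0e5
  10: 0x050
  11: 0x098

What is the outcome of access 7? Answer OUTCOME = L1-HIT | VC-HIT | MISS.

#0 0x98→b9/s1 MISS; vc=[]
#1 0x97→b9/s1 L1-HIT; vc=[]
#2 0x51→b5/s1 MISS; vc=[9]
#3 0x9b→b9/s1 VC-HIT; vc=[5]
#4 0x96→b9/s1 L1-HIT; vc=[5]
#5 0x9e→b9/s1 L1-HIT; vc=[5]
#6 0x97→b9/s1 L1-HIT; vc=[5]
#7 0xe4→b14/s2 MISS; vc=[5]
#8 0xe6→b14/s2 L1-HIT; vc=[5]
#9 0xe5→b14/s2 L1-HIT; vc=[5]
#10 0x50→b5/s1 VC-HIT; vc=[9]
#11 0x98→b9/s1 VC-HIT; vc=[5]

OUTCOME = MISS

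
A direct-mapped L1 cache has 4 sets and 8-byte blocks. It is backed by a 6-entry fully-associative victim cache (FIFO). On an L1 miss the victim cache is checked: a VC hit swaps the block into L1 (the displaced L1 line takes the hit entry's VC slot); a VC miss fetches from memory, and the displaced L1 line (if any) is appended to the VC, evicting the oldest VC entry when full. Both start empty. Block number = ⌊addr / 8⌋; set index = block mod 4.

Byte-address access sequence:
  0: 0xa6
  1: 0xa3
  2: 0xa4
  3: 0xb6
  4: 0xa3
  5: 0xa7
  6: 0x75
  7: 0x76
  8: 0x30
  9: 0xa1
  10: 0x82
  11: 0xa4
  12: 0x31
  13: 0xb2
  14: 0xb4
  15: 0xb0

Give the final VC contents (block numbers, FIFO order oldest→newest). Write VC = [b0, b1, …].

0: 0xa6 (blk 20, set 0) → MISS  vc=[]
1: 0xa3 (blk 20, set 0) → L1-HIT  vc=[]
2: 0xa4 (blk 20, set 0) → L1-HIT  vc=[]
3: 0xb6 (blk 22, set 2) → MISS  vc=[]
4: 0xa3 (blk 20, set 0) → L1-HIT  vc=[]
5: 0xa7 (blk 20, set 0) → L1-HIT  vc=[]
6: 0x75 (blk 14, set 2) → MISS  vc=[22]
7: 0x76 (blk 14, set 2) → L1-HIT  vc=[22]
8: 0x30 (blk 6, set 2) → MISS  vc=[22, 14]
9: 0xa1 (blk 20, set 0) → L1-HIT  vc=[22, 14]
10: 0x82 (blk 16, set 0) → MISS  vc=[22, 14, 20]
11: 0xa4 (blk 20, set 0) → VC-HIT  vc=[22, 14, 16]
12: 0x31 (blk 6, set 2) → L1-HIT  vc=[22, 14, 16]
13: 0xb2 (blk 22, set 2) → VC-HIT  vc=[6, 14, 16]
14: 0xb4 (blk 22, set 2) → L1-HIT  vc=[6, 14, 16]
15: 0xb0 (blk 22, set 2) → L1-HIT  vc=[6, 14, 16]

VC = [6, 14, 16]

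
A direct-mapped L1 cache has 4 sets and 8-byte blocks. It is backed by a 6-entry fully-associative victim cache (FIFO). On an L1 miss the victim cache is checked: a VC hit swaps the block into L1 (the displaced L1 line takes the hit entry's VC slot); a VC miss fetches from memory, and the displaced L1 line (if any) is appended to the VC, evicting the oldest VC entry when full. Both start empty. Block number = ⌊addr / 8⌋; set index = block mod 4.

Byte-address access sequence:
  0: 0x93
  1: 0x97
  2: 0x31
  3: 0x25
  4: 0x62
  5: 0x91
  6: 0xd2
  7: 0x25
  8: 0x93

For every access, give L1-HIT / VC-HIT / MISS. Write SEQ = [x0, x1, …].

0: 0x93 (blk 18, set 2) → MISS  vc=[]
1: 0x97 (blk 18, set 2) → L1-HIT  vc=[]
2: 0x31 (blk 6, set 2) → MISS  vc=[18]
3: 0x25 (blk 4, set 0) → MISS  vc=[18]
4: 0x62 (blk 12, set 0) → MISS  vc=[18, 4]
5: 0x91 (blk 18, set 2) → VC-HIT  vc=[6, 4]
6: 0xd2 (blk 26, set 2) → MISS  vc=[6, 4, 18]
7: 0x25 (blk 4, set 0) → VC-HIT  vc=[6, 12, 18]
8: 0x93 (blk 18, set 2) → VC-HIT  vc=[6, 12, 26]

SEQ = [MISS, L1-HIT, MISS, MISS, MISS, VC-HIT, MISS, VC-HIT, VC-HIT]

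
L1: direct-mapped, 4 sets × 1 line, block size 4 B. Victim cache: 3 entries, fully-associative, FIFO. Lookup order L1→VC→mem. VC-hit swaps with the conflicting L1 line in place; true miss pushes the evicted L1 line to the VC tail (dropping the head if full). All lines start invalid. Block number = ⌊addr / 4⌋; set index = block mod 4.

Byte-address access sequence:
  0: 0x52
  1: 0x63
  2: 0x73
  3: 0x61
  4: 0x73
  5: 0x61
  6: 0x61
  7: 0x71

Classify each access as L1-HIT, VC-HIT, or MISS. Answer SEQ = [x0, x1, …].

#0 0x52→b20/s0 MISS; vc=[]
#1 0x63→b24/s0 MISS; vc=[20]
#2 0x73→b28/s0 MISS; vc=[20,24]
#3 0x61→b24/s0 VC-HIT; vc=[20,28]
#4 0x73→b28/s0 VC-HIT; vc=[20,24]
#5 0x61→b24/s0 VC-HIT; vc=[20,28]
#6 0x61→b24/s0 L1-HIT; vc=[20,28]
#7 0x71→b28/s0 VC-HIT; vc=[20,24]

SEQ = [MISS, MISS, MISS, VC-HIT, VC-HIT, VC-HIT, L1-HIT, VC-HIT]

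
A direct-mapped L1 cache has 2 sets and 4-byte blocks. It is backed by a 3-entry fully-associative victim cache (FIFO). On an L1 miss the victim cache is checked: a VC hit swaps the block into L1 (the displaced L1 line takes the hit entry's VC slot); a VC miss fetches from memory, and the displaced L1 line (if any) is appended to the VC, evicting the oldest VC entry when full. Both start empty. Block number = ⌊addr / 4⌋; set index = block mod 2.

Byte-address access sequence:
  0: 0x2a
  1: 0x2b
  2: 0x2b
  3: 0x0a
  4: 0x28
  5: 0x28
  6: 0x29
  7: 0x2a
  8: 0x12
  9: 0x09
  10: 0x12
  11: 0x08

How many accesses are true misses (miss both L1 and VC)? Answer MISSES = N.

MISSES = 3

0: 0x2a (blk 10, set 0) → MISS  vc=[]
1: 0x2b (blk 10, set 0) → L1-HIT  vc=[]
2: 0x2b (blk 10, set 0) → L1-HIT  vc=[]
3: 0xa (blk 2, set 0) → MISS  vc=[10]
4: 0x28 (blk 10, set 0) → VC-HIT  vc=[2]
5: 0x28 (blk 10, set 0) → L1-HIT  vc=[2]
6: 0x29 (blk 10, set 0) → L1-HIT  vc=[2]
7: 0x2a (blk 10, set 0) → L1-HIT  vc=[2]
8: 0x12 (blk 4, set 0) → MISS  vc=[2, 10]
9: 0x9 (blk 2, set 0) → VC-HIT  vc=[4, 10]
10: 0x12 (blk 4, set 0) → VC-HIT  vc=[2, 10]
11: 0x8 (blk 2, set 0) → VC-HIT  vc=[4, 10]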